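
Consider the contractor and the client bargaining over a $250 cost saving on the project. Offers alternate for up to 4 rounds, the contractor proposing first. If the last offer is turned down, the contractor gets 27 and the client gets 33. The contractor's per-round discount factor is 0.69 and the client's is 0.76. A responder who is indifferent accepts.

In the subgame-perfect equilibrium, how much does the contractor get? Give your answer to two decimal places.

By backward induction:
Round 4 (the client proposes): the contractor gets 27 if talks fail, so the client offers 27 and keeps 223.
Round 3 (the contractor proposes): the client can get 223 next round, worth 0.76 × 223 = 169.48 now. The contractor offers 169.48 and keeps 250 − 169.48 = 80.52.
Round 2 (the client proposes): the contractor can get 80.52 next round, worth 0.69 × 80.52 = 55.5588 now; the client offers that and keeps 194.4412.
Round 1 (the contractor proposes): the client can get 194.4412 next round, worth 0.76 × 194.4412 = 147.775312 now. The contractor offers 147.775312 and keeps 250 − 147.775312 = 102.224688.

102.22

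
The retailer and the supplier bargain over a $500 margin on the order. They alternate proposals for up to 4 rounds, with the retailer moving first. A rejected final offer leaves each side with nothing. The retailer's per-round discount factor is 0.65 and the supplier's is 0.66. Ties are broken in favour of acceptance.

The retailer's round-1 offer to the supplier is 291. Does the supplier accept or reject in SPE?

Accept

Round 4 (the supplier proposes): the retailer will accept anything ≥ 0, so the supplier offers 0 and keeps 500.
Round 3 (the retailer proposes): the supplier can get 500 next round, worth 0.66 × 500 = 330 now; the retailer offers that and keeps 170.
Round 2 (the supplier proposes): the retailer can get 170 next round, worth 0.65 × 170 = 110.5 now. The supplier offers 110.5 and keeps 500 − 110.5 = 389.5.
So by rejecting in round 1, the supplier gets 389.5 next round, worth 0.66 × 389.5 = 257.07 now.
Offer 291 ≥ 257.07, so the supplier accepts.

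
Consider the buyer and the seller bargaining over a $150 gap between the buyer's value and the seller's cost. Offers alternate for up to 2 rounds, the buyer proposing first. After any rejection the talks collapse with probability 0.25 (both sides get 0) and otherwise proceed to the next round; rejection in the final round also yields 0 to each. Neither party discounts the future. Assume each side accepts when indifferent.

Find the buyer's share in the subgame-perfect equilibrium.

37.5

Round 2 (the seller proposes): the buyer will accept anything ≥ 0, so the seller offers 0 and keeps 150.
Round 1 (the buyer proposes): rejecting gives the seller an expected 0.75 × 150 = 112.5, so the buyer offers 112.5, keeping 37.5.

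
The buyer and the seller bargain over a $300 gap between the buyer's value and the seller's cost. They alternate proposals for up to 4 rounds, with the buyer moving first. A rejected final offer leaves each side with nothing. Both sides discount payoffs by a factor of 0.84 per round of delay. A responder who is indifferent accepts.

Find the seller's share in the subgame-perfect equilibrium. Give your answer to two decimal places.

218.13

Round 4 (the seller proposes): rejection yields 0 for the buyer; the seller offers 0 and keeps 300.
Round 3 (the buyer proposes): the seller can get 300 next round, worth 0.84 × 300 = 252 now, so the buyer offers 252, keeping 48.
Round 2 (the seller proposes): the buyer can get 48 next round, worth 0.84 × 48 = 40.32 now. The seller offers 40.32 and keeps 300 − 40.32 = 259.68.
Round 1 (the buyer proposes): the seller can get 259.68 next round, worth 0.84 × 259.68 = 218.1312 now, so the buyer offers 218.1312, keeping 81.8688.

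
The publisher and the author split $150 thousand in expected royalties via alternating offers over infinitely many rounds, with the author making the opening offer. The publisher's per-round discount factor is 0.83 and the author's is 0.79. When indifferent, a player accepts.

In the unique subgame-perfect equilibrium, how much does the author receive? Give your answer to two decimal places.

Let x be the author's share when the author proposes and y be the publisher's share when the publisher proposes.
The publisher accepts iff offered ≥ 0.83·y, so x = 150 − 0.83y. Symmetrically y = 150 − 0.79x.
Substituting: x = 150 − 0.83(150 − 0.79x), giving x(1 − 0.79·0.83) = 150(1 − 0.83).
So x = 150 × 0.17 / 0.3443 ≈ 74.0633, and the publisher receives 150 − x ≈ 75.9367.

74.06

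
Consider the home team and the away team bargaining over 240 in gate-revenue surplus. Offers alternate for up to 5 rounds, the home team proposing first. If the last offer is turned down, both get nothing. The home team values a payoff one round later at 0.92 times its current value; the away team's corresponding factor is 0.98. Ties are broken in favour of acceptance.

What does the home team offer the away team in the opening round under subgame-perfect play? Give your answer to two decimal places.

35.78

Round 5 (the home team proposes): rejection yields 0 for the away team; the home team offers 0 and keeps 240.
Round 4 (the away team proposes): the home team can get 240 next round, worth 0.92 × 240 = 220.8 now. The away team offers 220.8 and keeps 240 − 220.8 = 19.2.
Round 3 (the home team proposes): the away team can get 19.2 next round, worth 0.98 × 19.2 = 18.816 now, so the home team offers 18.816, keeping 221.184.
Round 2 (the away team proposes): the home team can get 221.184 next round, worth 0.92 × 221.184 = 203.48928 now. The away team offers 203.48928 and keeps 240 − 203.48928 = 36.51072.
Round 1 (the home team proposes): the away team can get 36.51072 next round, worth 0.98 × 36.51072 = 35.7805056 now, so the home team offers 35.7805056, keeping 204.2194944.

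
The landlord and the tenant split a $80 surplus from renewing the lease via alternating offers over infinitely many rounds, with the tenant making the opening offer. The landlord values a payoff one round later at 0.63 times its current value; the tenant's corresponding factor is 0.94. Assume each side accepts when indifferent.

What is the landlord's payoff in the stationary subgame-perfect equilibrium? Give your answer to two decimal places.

7.42

When the tenant proposes, the landlord accepts any offer worth at least 0.63 times what the landlord would get by proposing next round; and vice versa.
This gives x = 80 − 0.63y and y = 80 − 0.94x, where x and y are each side's share when it proposes.
Hence (1 − 0.63·0.94)x = 80(1 − 0.63), i.e. 0.4078·x = 29.6.
x ≈ 72.5846; the landlord's share is 80 − x ≈ 7.4154.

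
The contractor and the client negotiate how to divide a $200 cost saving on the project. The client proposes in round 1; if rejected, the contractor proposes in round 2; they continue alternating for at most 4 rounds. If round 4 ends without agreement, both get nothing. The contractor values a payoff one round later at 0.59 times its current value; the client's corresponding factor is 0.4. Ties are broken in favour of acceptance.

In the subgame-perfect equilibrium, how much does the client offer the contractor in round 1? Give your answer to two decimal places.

98.65

Round 4 (the contractor proposes): rejection yields 0 for the client; the contractor offers 0 and keeps 200.
Round 3 (the client proposes): the contractor can get 200 next round, worth 0.59 × 200 = 118 now, so the client offers 118, keeping 82.
Round 2 (the contractor proposes): the client can get 82 next round, worth 0.4 × 82 = 32.8 now, so the contractor offers 32.8, keeping 167.2.
Round 1 (the client proposes): the contractor can get 167.2 next round, worth 0.59 × 167.2 = 98.648 now, so the client offers 98.648, keeping 101.352.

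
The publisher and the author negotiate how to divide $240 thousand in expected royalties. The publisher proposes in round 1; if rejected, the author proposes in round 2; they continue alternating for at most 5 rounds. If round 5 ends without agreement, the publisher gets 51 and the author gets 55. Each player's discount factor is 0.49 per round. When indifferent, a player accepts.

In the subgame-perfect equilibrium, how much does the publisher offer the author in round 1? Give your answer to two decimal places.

By backward induction:
Round 5 (the publisher proposes): the author gets 55 if talks fail, so the publisher offers 55 and keeps 185.
Round 4 (the author proposes): the publisher can get 185 next round, worth 0.49 × 185 = 90.65 now. The author offers 90.65 and keeps 240 − 90.65 = 149.35.
Round 3 (the publisher proposes): the author can get 149.35 next round, worth 0.49 × 149.35 = 73.1815 now, so the publisher offers 73.1815, keeping 166.8185.
Round 2 (the author proposes): the publisher can get 166.8185 next round, worth 0.49 × 166.8185 = 81.741065 now, so the author offers 81.741065, keeping 158.258935.
Round 1 (the publisher proposes): the author can get 158.258935 next round, worth 0.49 × 158.258935 = 77.54687815 now, so the publisher offers 77.54687815, keeping 162.45312185.

77.55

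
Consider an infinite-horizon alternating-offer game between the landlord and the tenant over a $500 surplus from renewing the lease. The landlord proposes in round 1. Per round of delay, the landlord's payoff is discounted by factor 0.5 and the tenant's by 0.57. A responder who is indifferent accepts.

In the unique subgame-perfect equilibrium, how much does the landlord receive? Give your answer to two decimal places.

Let x be the landlord's share when the landlord proposes and y be the tenant's share when the tenant proposes.
The tenant accepts iff offered ≥ 0.57·y, so x = 500 − 0.57y. Symmetrically y = 500 − 0.5x.
Substituting: x = 500 − 0.57(500 − 0.5x), giving x(1 − 0.5·0.57) = 500(1 − 0.57).
So x = 500 × 0.43 / 0.715 ≈ 300.6993, and the tenant receives 500 − x ≈ 199.3007.

300.70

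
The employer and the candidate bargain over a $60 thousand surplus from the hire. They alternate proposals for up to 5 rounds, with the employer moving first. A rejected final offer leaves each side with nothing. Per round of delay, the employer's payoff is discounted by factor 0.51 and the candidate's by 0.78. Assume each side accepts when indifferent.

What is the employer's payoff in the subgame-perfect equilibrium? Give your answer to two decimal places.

By backward induction:
Round 5 (the employer proposes): rejection yields 0 for the candidate; the employer offers 0 and keeps 60.
Round 4 (the candidate proposes): the employer can get 60 next round, worth 0.51 × 60 = 30.6 now. The candidate offers 30.6 and keeps 60 − 30.6 = 29.4.
Round 3 (the employer proposes): the candidate can get 29.4 next round, worth 0.78 × 29.4 = 22.932 now. The employer offers 22.932 and keeps 60 − 22.932 = 37.068.
Round 2 (the candidate proposes): the employer can get 37.068 next round, worth 0.51 × 37.068 = 18.90468 now; the candidate offers that and keeps 41.09532.
Round 1 (the employer proposes): the candidate can get 41.09532 next round, worth 0.78 × 41.09532 = 32.0543496 now, so the employer offers 32.0543496, keeping 27.9456504.

27.95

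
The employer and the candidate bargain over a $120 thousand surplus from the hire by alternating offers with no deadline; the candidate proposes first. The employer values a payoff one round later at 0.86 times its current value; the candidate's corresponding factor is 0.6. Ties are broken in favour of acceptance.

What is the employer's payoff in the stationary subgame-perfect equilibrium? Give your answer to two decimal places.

Let x be the candidate's share when the candidate proposes and y be the employer's share when the employer proposes.
The employer accepts iff offered ≥ 0.86·y, so x = 120 − 0.86y. Symmetrically y = 120 − 0.6x.
Substituting: x = 120 − 0.86(120 − 0.6x), giving x(1 − 0.6·0.86) = 120(1 − 0.86).
So x = 120 × 0.14 / 0.484 ≈ 34.7107, and the employer receives 120 − x ≈ 85.2893.

85.29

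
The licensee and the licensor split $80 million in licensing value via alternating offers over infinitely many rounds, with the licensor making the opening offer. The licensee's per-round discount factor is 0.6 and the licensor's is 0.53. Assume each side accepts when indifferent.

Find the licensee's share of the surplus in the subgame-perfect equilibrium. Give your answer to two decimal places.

When the licensor proposes, the licensee accepts any offer worth at least 0.6 times what the licensee would get by proposing next round; and vice versa.
This gives x = 80 − 0.6y and y = 80 − 0.53x, where x and y are each side's share when it proposes.
Hence (1 − 0.6·0.53)x = 80(1 − 0.6), i.e. 0.682·x = 32.
x ≈ 46.9208; the licensee's share is 80 − x ≈ 33.0792.

33.08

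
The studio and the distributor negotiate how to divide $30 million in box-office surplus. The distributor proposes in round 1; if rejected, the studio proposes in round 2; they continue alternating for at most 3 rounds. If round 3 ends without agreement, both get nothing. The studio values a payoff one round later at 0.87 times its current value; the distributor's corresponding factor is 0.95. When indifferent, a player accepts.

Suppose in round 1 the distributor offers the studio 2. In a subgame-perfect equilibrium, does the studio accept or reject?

Accept

Work out the studio's continuation value if the offer is rejected.
Round 3 (the distributor proposes): rejection yields 0 for the studio; the distributor offers 0 and keeps 30.
Round 2 (the studio proposes): the distributor can get 30 next round, worth 0.95 × 30 = 28.5 now; the studio offers that and keeps 1.5.
So by rejecting in round 1, the studio gets 1.5 next round, worth 0.87 × 1.5 = 1.305 now.
Offer 2 ≥ 1.305, so the studio accepts.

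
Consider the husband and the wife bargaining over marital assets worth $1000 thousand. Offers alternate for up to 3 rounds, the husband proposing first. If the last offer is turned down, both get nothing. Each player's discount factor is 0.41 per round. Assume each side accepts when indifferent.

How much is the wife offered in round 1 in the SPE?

241.9

Round 3 (the husband proposes): rejection yields 0 for the wife; the husband offers 0 and keeps 1000.
Round 2 (the wife proposes): the husband can get 1000 next round, worth 0.41 × 1000 = 410 now; the wife offers that and keeps 590.
Round 1 (the husband proposes): the wife can get 590 next round, worth 0.41 × 590 = 241.9 now; the husband offers that and keeps 758.1.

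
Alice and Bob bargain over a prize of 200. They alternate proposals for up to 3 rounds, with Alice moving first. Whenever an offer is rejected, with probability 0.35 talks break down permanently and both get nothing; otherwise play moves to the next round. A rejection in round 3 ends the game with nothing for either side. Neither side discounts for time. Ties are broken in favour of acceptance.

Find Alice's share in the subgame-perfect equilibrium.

154.5

Round 3 (Alice proposes): Bob will accept anything ≥ 0, so Alice offers 0 and keeps 200.
Round 2 (Bob proposes): rejecting gives Alice an expected 0.65 × 200 = 130, so Bob offers 130, keeping 70.
Round 1 (Alice proposes): rejecting gives Bob an expected 0.65 × 70 = 45.5, so Alice offers 45.5, keeping 154.5.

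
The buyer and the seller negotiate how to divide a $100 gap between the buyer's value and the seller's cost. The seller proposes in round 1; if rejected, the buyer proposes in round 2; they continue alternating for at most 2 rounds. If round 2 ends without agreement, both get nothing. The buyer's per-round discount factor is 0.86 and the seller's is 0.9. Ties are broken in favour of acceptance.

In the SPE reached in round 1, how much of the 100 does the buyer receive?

86

Round 2 (the buyer proposes): the seller will accept anything ≥ 0, so the buyer offers 0 and keeps 100.
Round 1 (the seller proposes): the buyer can get 100 next round, worth 0.86 × 100 = 86 now. The seller offers 86 and keeps 100 − 86 = 14.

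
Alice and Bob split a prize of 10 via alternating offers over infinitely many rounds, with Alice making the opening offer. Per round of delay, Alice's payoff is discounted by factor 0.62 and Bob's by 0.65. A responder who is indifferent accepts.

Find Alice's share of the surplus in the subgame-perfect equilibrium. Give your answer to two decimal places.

When Alice proposes, Bob accepts any offer worth at least 0.65 times what Bob would get by proposing next round; and vice versa.
This gives x = 10 − 0.65y and y = 10 − 0.62x, where x and y are each side's share when it proposes.
Hence (1 − 0.65·0.62)x = 10(1 − 0.65), i.e. 0.597·x = 3.5.
x ≈ 5.8626; Bob's share is 10 − x ≈ 4.1374.

5.86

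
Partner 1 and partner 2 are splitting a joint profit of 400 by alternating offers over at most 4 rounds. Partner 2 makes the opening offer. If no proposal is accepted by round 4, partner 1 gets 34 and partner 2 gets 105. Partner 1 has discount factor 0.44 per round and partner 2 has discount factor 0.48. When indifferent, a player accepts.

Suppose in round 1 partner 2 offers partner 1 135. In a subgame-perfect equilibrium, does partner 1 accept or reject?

Accept

Round 4 (partner 1 proposes): partner 2 gets 105 if talks fail, so partner 1 offers 105 and keeps 295.
Round 3 (partner 2 proposes): partner 1 can get 295 next round, worth 0.44 × 295 = 129.8 now. Partner 2 offers 129.8 and keeps 400 − 129.8 = 270.2.
Round 2 (partner 1 proposes): partner 2 can get 270.2 next round, worth 0.48 × 270.2 = 129.696 now. Partner 1 offers 129.696 and keeps 400 − 129.696 = 270.304.
So by rejecting in round 1, partner 1 gets 270.304 next round, worth 0.44 × 270.304 = 118.93376 now.
Offer 135 ≥ 118.93376, so partner 1 accepts.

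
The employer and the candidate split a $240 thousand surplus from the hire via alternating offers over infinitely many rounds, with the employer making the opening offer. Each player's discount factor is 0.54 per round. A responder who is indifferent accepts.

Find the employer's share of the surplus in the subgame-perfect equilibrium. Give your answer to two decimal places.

When the employer proposes, the candidate accepts any offer worth at least 0.54 times what the candidate would get by proposing next round; and vice versa.
This gives x = 240 − 0.54y and y = 240 − 0.54x, where x and y are each side's share when it proposes.
Hence (1 − 0.54·0.54)x = 240(1 − 0.54), i.e. 0.7084·x = 110.4.
x ≈ 155.8442; the candidate's share is 240 − x ≈ 84.1558.

155.84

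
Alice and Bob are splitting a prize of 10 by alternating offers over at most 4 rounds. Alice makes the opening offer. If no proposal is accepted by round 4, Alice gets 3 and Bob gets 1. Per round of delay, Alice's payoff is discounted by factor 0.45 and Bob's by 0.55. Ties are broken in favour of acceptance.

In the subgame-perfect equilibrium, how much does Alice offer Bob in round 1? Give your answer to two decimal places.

3.98

Round 4 (Bob proposes): Alice gets 3 if talks fail, so Bob offers 3 and keeps 7.
Round 3 (Alice proposes): Bob can get 7 next round, worth 0.55 × 7 = 3.85 now; Alice offers that and keeps 6.15.
Round 2 (Bob proposes): Alice can get 6.15 next round, worth 0.45 × 6.15 = 2.7675 now. Bob offers 2.7675 and keeps 10 − 2.7675 = 7.2325.
Round 1 (Alice proposes): Bob can get 7.2325 next round, worth 0.55 × 7.2325 = 3.977875 now, so Alice offers 3.977875, keeping 6.022125.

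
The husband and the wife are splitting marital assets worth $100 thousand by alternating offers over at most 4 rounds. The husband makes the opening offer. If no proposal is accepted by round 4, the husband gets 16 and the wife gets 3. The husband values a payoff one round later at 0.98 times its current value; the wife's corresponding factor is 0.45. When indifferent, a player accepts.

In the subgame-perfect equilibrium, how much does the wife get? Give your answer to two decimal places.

17.57

Round 4 (the wife proposes): the husband gets 16 if talks fail, so the wife offers 16 and keeps 84.
Round 3 (the husband proposes): the wife can get 84 next round, worth 0.45 × 84 = 37.8 now; the husband offers that and keeps 62.2.
Round 2 (the wife proposes): the husband can get 62.2 next round, worth 0.98 × 62.2 = 60.956 now. The wife offers 60.956 and keeps 100 − 60.956 = 39.044.
Round 1 (the husband proposes): the wife can get 39.044 next round, worth 0.45 × 39.044 = 17.5698 now; the husband offers that and keeps 82.4302.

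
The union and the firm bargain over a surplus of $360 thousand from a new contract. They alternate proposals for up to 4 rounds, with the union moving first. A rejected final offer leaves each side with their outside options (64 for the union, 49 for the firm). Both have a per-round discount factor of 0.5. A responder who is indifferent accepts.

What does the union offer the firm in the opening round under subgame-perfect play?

127

Round 4 (the firm proposes): the union gets 64 if talks fail, so the firm offers 64 and keeps 296.
Round 3 (the union proposes): the firm can get 296 next round, worth 0.5 × 296 = 148 now; the union offers that and keeps 212.
Round 2 (the firm proposes): the union can get 212 next round, worth 0.5 × 212 = 106 now. The firm offers 106 and keeps 360 − 106 = 254.
Round 1 (the union proposes): the firm can get 254 next round, worth 0.5 × 254 = 127 now; the union offers that and keeps 233.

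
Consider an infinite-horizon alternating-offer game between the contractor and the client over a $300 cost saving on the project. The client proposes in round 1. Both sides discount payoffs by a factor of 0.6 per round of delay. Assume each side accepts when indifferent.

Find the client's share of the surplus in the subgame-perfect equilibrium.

When the client proposes, the contractor accepts any offer worth at least 0.6 times what the contractor would get by proposing next round; and vice versa.
This gives x = 300 − 0.6y and y = 300 − 0.6x, where x and y are each side's share when it proposes.
Hence (1 − 0.6·0.6)x = 300(1 − 0.6), i.e. 0.64·x = 120.
x = 187.5; the contractor's share is 300 − x = 112.5.

187.5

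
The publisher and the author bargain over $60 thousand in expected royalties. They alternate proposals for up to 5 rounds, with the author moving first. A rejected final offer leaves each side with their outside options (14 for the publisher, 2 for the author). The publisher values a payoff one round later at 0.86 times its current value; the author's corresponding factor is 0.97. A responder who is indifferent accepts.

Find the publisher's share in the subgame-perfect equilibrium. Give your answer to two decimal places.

12.58

By backward induction:
Round 5 (the author proposes): the publisher gets 14 if talks fail, so the author offers 14 and keeps 46.
Round 4 (the publisher proposes): the author can get 46 next round, worth 0.97 × 46 = 44.62 now. The publisher offers 44.62 and keeps 60 − 44.62 = 15.38.
Round 3 (the author proposes): the publisher can get 15.38 next round, worth 0.86 × 15.38 = 13.2268 now; the author offers that and keeps 46.7732.
Round 2 (the publisher proposes): the author can get 46.7732 next round, worth 0.97 × 46.7732 = 45.370004 now. The publisher offers 45.370004 and keeps 60 − 45.370004 = 14.629996.
Round 1 (the author proposes): the publisher can get 14.629996 next round, worth 0.86 × 14.629996 = 12.58179656 now, so the author offers 12.58179656, keeping 47.41820344.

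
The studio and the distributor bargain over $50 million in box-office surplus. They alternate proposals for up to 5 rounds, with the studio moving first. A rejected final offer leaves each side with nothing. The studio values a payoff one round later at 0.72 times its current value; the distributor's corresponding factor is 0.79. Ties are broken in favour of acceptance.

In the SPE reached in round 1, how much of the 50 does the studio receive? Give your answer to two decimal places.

32.65

Round 5 (the studio proposes): the distributor will accept anything ≥ 0, so the studio offers 0 and keeps 50.
Round 4 (the distributor proposes): the studio can get 50 next round, worth 0.72 × 50 = 36 now, so the distributor offers 36, keeping 14.
Round 3 (the studio proposes): the distributor can get 14 next round, worth 0.79 × 14 = 11.06 now; the studio offers that and keeps 38.94.
Round 2 (the distributor proposes): the studio can get 38.94 next round, worth 0.72 × 38.94 = 28.0368 now. The distributor offers 28.0368 and keeps 50 − 28.0368 = 21.9632.
Round 1 (the studio proposes): the distributor can get 21.9632 next round, worth 0.79 × 21.9632 = 17.350928 now; the studio offers that and keeps 32.649072.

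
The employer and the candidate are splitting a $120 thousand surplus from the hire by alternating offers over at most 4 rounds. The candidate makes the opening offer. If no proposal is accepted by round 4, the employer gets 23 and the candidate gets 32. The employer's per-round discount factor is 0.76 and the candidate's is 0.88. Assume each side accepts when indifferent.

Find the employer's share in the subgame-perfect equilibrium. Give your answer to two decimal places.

55.67

Round 4 (the employer proposes): the candidate gets 32 if talks fail, so the employer offers 32 and keeps 88.
Round 3 (the candidate proposes): the employer can get 88 next round, worth 0.76 × 88 = 66.88 now. The candidate offers 66.88 and keeps 120 − 66.88 = 53.12.
Round 2 (the employer proposes): the candidate can get 53.12 next round, worth 0.88 × 53.12 = 46.7456 now, so the employer offers 46.7456, keeping 73.2544.
Round 1 (the candidate proposes): the employer can get 73.2544 next round, worth 0.76 × 73.2544 = 55.673344 now. The candidate offers 55.673344 and keeps 120 − 55.673344 = 64.326656.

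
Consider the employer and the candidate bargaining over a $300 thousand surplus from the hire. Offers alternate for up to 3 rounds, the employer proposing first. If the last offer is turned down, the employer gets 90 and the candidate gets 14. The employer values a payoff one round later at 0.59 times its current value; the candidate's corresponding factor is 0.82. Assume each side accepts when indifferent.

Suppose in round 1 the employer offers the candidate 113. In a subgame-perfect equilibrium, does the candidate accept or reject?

Round 3 (the employer proposes): the candidate gets 14 if talks fail, so the employer offers 14 and keeps 286.
Round 2 (the candidate proposes): the employer can get 286 next round, worth 0.59 × 286 = 168.74 now, so the candidate offers 168.74, keeping 131.26.
So by rejecting in round 1, the candidate gets 131.26 next round, worth 0.82 × 131.26 = 107.6332 now.
Offer 113 ≥ 107.6332, so the candidate accepts.

Accept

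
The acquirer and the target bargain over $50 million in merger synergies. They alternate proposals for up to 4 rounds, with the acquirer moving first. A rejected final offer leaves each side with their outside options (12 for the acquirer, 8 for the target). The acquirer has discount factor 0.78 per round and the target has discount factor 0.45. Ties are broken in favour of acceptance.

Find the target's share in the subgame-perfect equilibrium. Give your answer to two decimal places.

Round 4 (the target proposes): the acquirer gets 12 if talks fail, so the target offers 12 and keeps 38.
Round 3 (the acquirer proposes): the target can get 38 next round, worth 0.45 × 38 = 17.1 now; the acquirer offers that and keeps 32.9.
Round 2 (the target proposes): the acquirer can get 32.9 next round, worth 0.78 × 32.9 = 25.662 now. The target offers 25.662 and keeps 50 − 25.662 = 24.338.
Round 1 (the acquirer proposes): the target can get 24.338 next round, worth 0.45 × 24.338 = 10.9521 now. The acquirer offers 10.9521 and keeps 50 − 10.9521 = 39.0479.

10.95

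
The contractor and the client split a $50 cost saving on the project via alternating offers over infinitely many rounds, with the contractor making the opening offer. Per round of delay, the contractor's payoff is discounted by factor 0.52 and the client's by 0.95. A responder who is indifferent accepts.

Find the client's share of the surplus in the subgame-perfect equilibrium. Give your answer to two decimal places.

45.06

In a stationary SPE each proposer offers the other exactly their discounted continuation value.
If the contractor keeps x when proposing and the client keeps y when proposing, then x = 50 − 0.95y and y = 50 − 0.52x.
Solving: x = 50(1 − 0.95) / (1 − 0.52·0.95) = 2.5 / 0.506 ≈ 4.9407.
The client gets 50 − 4.9407 ≈ 45.0593.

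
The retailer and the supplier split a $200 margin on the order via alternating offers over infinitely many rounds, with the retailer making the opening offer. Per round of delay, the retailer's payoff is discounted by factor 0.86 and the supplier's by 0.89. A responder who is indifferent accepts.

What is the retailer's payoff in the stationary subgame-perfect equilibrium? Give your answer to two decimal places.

In a stationary SPE each proposer offers the other exactly their discounted continuation value.
If the retailer keeps x when proposing and the supplier keeps y when proposing, then x = 200 − 0.89y and y = 200 − 0.86x.
Solving: x = 200(1 − 0.89) / (1 − 0.86·0.89) = 22 / 0.2346 ≈ 93.7766.
The supplier gets 200 − 93.7766 ≈ 106.2234.

93.78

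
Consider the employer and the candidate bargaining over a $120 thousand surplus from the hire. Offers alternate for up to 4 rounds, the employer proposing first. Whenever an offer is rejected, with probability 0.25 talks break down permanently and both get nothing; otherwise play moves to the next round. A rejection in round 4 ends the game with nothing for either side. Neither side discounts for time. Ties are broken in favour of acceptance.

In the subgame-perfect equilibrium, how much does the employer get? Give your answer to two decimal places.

By backward induction:
Round 4 (the candidate proposes): the employer will accept anything ≥ 0, so the candidate offers 0 and keeps 120.
Round 3 (the employer proposes): rejecting gives the candidate an expected 0.75 × 120 = 90. The employer offers 90 and keeps 120 − 90 = 30.
Round 2 (the candidate proposes): rejecting gives the employer an expected 0.75 × 30 = 22.5. The candidate offers 22.5 and keeps 120 − 22.5 = 97.5.
Round 1 (the employer proposes): rejecting gives the candidate an expected 0.75 × 97.5 = 73.125. The employer offers 73.125 and keeps 120 − 73.125 = 46.875.

46.88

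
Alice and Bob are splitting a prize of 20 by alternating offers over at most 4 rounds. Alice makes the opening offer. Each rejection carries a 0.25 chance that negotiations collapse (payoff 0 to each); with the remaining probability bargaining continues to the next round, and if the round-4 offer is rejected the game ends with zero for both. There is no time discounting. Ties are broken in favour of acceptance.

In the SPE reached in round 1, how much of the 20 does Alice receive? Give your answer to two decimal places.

Round 4 (Bob proposes): rejection yields 0 for Alice; Bob offers 0 and keeps 20.
Round 3 (Alice proposes): rejecting gives Bob an expected 0.75 × 20 = 15; Alice offers that and keeps 5.
Round 2 (Bob proposes): rejecting gives Alice an expected 0.75 × 5 = 3.75, so Bob offers 3.75, keeping 16.25.
Round 1 (Alice proposes): rejecting gives Bob an expected 0.75 × 16.25 = 12.1875. Alice offers 12.1875 and keeps 20 − 12.1875 = 7.8125.

7.81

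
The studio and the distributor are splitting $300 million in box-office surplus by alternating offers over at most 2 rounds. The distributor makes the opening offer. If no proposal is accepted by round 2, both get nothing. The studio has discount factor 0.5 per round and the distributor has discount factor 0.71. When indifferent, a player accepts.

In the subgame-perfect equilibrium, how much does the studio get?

150

Round 2 (the studio proposes): the distributor will accept anything ≥ 0, so the studio offers 0 and keeps 300.
Round 1 (the distributor proposes): the studio can get 300 next round, worth 0.5 × 300 = 150 now; the distributor offers that and keeps 150.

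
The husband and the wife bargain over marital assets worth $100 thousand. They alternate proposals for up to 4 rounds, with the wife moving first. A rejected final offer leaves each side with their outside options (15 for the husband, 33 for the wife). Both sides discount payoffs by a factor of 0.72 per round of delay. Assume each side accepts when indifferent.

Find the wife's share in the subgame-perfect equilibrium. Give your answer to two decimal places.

Solve by backward induction from round 4.
Round 4 (the husband proposes): the wife gets 33 if talks fail, so the husband offers 33 and keeps 67.
Round 3 (the wife proposes): the husband can get 67 next round, worth 0.72 × 67 = 48.24 now, so the wife offers 48.24, keeping 51.76.
Round 2 (the husband proposes): the wife can get 51.76 next round, worth 0.72 × 51.76 = 37.2672 now, so the husband offers 37.2672, keeping 62.7328.
Round 1 (the wife proposes): the husband can get 62.7328 next round, worth 0.72 × 62.7328 = 45.167616 now, so the wife offers 45.167616, keeping 54.832384.

54.83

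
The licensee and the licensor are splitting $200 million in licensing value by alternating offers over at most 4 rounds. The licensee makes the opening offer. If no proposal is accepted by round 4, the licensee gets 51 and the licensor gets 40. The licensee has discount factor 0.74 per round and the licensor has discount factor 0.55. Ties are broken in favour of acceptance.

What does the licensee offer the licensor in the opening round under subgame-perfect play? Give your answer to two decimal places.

61.95

By backward induction:
Round 4 (the licensor proposes): the licensee gets 51 if talks fail, so the licensor offers 51 and keeps 149.
Round 3 (the licensee proposes): the licensor can get 149 next round, worth 0.55 × 149 = 81.95 now, so the licensee offers 81.95, keeping 118.05.
Round 2 (the licensor proposes): the licensee can get 118.05 next round, worth 0.74 × 118.05 = 87.357 now, so the licensor offers 87.357, keeping 112.643.
Round 1 (the licensee proposes): the licensor can get 112.643 next round, worth 0.55 × 112.643 = 61.95365 now; the licensee offers that and keeps 138.04635.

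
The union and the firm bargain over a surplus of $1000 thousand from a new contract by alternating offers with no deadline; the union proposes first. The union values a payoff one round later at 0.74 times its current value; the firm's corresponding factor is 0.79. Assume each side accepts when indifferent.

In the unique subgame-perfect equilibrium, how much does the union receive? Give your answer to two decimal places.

In a stationary SPE each proposer offers the other exactly their discounted continuation value.
If the union keeps x when proposing and the firm keeps y when proposing, then x = 1000 − 0.79y and y = 1000 − 0.74x.
Solving: x = 1000(1 − 0.79) / (1 − 0.74·0.79) = 210 / 0.4154 ≈ 505.5368.
The firm gets 1000 − 505.5368 ≈ 494.4632.

505.54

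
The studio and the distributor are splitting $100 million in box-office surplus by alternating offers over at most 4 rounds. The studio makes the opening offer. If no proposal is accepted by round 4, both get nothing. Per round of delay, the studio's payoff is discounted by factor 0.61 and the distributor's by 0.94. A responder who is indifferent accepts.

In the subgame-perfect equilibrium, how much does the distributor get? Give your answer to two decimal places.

Round 4 (the distributor proposes): the studio will accept anything ≥ 0, so the distributor offers 0 and keeps 100.
Round 3 (the studio proposes): the distributor can get 100 next round, worth 0.94 × 100 = 94 now; the studio offers that and keeps 6.
Round 2 (the distributor proposes): the studio can get 6 next round, worth 0.61 × 6 = 3.66 now; the distributor offers that and keeps 96.34.
Round 1 (the studio proposes): the distributor can get 96.34 next round, worth 0.94 × 96.34 = 90.5596 now. The studio offers 90.5596 and keeps 100 − 90.5596 = 9.4404.

90.56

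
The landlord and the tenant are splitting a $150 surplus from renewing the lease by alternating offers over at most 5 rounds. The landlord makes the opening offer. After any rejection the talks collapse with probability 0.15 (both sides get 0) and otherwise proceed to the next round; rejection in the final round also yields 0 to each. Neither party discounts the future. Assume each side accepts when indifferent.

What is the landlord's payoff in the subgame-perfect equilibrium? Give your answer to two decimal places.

By backward induction:
Round 5 (the landlord proposes): the tenant will accept anything ≥ 0, so the landlord offers 0 and keeps 150.
Round 4 (the tenant proposes): rejecting gives the landlord an expected 0.85 × 150 = 127.5; the tenant offers that and keeps 22.5.
Round 3 (the landlord proposes): rejecting gives the tenant an expected 0.85 × 22.5 = 19.125. The landlord offers 19.125 and keeps 150 − 19.125 = 130.875.
Round 2 (the tenant proposes): rejecting gives the landlord an expected 0.85 × 130.875 = 111.24375, so the tenant offers 111.24375, keeping 38.75625.
Round 1 (the landlord proposes): rejecting gives the tenant an expected 0.85 × 38.75625 = 32.9428125; the landlord offers that and keeps 117.0571875.

117.06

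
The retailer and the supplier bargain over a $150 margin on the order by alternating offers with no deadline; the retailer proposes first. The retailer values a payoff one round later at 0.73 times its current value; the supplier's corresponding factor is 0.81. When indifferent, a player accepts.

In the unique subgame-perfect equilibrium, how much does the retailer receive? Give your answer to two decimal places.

69.73

When the retailer proposes, the supplier accepts any offer worth at least 0.81 times what the supplier would get by proposing next round; and vice versa.
This gives x = 150 − 0.81y and y = 150 − 0.73x, where x and y are each side's share when it proposes.
Hence (1 − 0.81·0.73)x = 150(1 − 0.81), i.e. 0.4087·x = 28.5.
x ≈ 69.7333; the supplier's share is 150 − x ≈ 80.2667.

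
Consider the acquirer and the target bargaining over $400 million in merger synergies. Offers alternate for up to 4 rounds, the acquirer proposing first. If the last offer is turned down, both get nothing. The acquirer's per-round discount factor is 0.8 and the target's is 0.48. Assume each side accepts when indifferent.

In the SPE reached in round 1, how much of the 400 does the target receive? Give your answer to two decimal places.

112.13

Round 4 (the target proposes): rejection yields 0 for the acquirer; the target offers 0 and keeps 400.
Round 3 (the acquirer proposes): the target can get 400 next round, worth 0.48 × 400 = 192 now; the acquirer offers that and keeps 208.
Round 2 (the target proposes): the acquirer can get 208 next round, worth 0.8 × 208 = 166.4 now. The target offers 166.4 and keeps 400 − 166.4 = 233.6.
Round 1 (the acquirer proposes): the target can get 233.6 next round, worth 0.48 × 233.6 = 112.128 now. The acquirer offers 112.128 and keeps 400 − 112.128 = 287.872.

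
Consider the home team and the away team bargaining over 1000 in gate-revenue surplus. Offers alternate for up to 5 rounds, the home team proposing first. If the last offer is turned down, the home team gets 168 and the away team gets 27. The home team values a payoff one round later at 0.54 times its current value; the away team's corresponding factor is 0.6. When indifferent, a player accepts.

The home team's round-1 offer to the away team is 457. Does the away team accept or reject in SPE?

Accept

Work out the away team's continuation value if the offer is rejected.
Round 5 (the home team proposes): the away team gets 27 if talks fail, so the home team offers 27 and keeps 973.
Round 4 (the away team proposes): the home team can get 973 next round, worth 0.54 × 973 = 525.42 now. The away team offers 525.42 and keeps 1000 − 525.42 = 474.58.
Round 3 (the home team proposes): the away team can get 474.58 next round, worth 0.6 × 474.58 = 284.748 now, so the home team offers 284.748, keeping 715.252.
Round 2 (the away team proposes): the home team can get 715.252 next round, worth 0.54 × 715.252 = 386.23608 now, so the away team offers 386.23608, keeping 613.76392.
So by rejecting in round 1, the away team gets 613.76392 next round, worth 0.6 × 613.76392 = 368.258352 now.
Offer 457 ≥ 368.258352, so the away team accepts.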